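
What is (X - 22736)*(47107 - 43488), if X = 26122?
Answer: 12253934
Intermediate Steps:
(X - 22736)*(47107 - 43488) = (26122 - 22736)*(47107 - 43488) = 3386*3619 = 12253934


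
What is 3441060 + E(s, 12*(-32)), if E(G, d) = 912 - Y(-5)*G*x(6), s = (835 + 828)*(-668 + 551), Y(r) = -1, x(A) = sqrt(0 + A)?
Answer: 3441972 - 194571*sqrt(6) ≈ 2.9654e+6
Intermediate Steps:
x(A) = sqrt(A)
s = -194571 (s = 1663*(-117) = -194571)
E(G, d) = 912 + G*sqrt(6) (E(G, d) = 912 - (-G)*sqrt(6) = 912 - (-1)*G*sqrt(6) = 912 + G*sqrt(6))
3441060 + E(s, 12*(-32)) = 3441060 + (912 - 194571*sqrt(6)) = 3441972 - 194571*sqrt(6)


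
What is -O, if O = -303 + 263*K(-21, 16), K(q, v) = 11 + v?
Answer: -6798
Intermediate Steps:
O = 6798 (O = -303 + 263*(11 + 16) = -303 + 263*27 = -303 + 7101 = 6798)
-O = -1*6798 = -6798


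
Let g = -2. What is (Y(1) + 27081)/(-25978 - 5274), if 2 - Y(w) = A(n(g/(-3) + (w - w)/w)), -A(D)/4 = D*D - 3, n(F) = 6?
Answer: -27215/31252 ≈ -0.87082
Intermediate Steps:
A(D) = 12 - 4*D² (A(D) = -4*(D*D - 3) = -4*(D² - 3) = -4*(-3 + D²) = 12 - 4*D²)
Y(w) = 134 (Y(w) = 2 - (12 - 4*6²) = 2 - (12 - 4*36) = 2 - (12 - 144) = 2 - 1*(-132) = 2 + 132 = 134)
(Y(1) + 27081)/(-25978 - 5274) = (134 + 27081)/(-25978 - 5274) = 27215/(-31252) = 27215*(-1/31252) = -27215/31252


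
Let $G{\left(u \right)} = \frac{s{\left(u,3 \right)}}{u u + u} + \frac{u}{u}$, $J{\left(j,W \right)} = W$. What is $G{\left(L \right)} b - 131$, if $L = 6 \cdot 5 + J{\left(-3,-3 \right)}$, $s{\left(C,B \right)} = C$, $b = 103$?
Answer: $- \frac{681}{28} \approx -24.321$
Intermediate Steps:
$L = 27$ ($L = 6 \cdot 5 - 3 = 30 - 3 = 27$)
$G{\left(u \right)} = 1 + \frac{u}{u + u^{2}}$ ($G{\left(u \right)} = \frac{u}{u u + u} + \frac{u}{u} = \frac{u}{u^{2} + u} + 1 = \frac{u}{u + u^{2}} + 1 = 1 + \frac{u}{u + u^{2}}$)
$G{\left(L \right)} b - 131 = \frac{2 + 27}{1 + 27} \cdot 103 - 131 = \frac{1}{28} \cdot 29 \cdot 103 - 131 = \frac{29}{28} \cdot 103 - 131 = \frac{2987}{28} - 131 = - \frac{681}{28}$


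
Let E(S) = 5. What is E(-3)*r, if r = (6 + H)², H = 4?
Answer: 500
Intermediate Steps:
r = 100 (r = (6 + 4)² = 10² = 100)
E(-3)*r = 5*100 = 500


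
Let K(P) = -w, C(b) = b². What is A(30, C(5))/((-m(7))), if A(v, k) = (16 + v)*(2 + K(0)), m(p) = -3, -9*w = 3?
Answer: 322/9 ≈ 35.778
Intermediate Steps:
w = -⅓ (w = -⅑*3 = -⅓ ≈ -0.33333)
K(P) = ⅓ (K(P) = -1*(-⅓) = ⅓)
A(v, k) = 112/3 + 7*v/3 (A(v, k) = (16 + v)*(2 + ⅓) = (16 + v)*(7/3) = 112/3 + 7*v/3)
A(30, C(5))/((-m(7))) = (112/3 + (7/3)*30)/((-1*(-3))) = (112/3 + 70)/3 = (322/3)*(⅓) = 322/9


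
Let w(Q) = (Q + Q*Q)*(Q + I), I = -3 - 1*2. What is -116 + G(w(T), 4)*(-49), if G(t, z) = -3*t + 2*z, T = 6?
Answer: 5666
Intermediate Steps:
I = -5 (I = -3 - 2 = -5)
w(Q) = (-5 + Q)*(Q + Q**2) (w(Q) = (Q + Q*Q)*(Q - 5) = (Q + Q**2)*(-5 + Q) = (-5 + Q)*(Q + Q**2))
-116 + G(w(T), 4)*(-49) = -116 + (-18*(-5 + 6**2 - 4*6) + 2*4)*(-49) = -116 + (-18*(-5 + 36 - 24) + 8)*(-49) = -116 + (-18*7 + 8)*(-49) = -116 + (-3*42 + 8)*(-49) = -116 + (-126 + 8)*(-49) = -116 - 118*(-49) = -116 + 5782 = 5666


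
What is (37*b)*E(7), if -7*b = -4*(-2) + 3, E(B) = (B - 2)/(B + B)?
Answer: -2035/98 ≈ -20.765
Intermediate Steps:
E(B) = (-2 + B)/(2*B) (E(B) = (-2 + B)/((2*B)) = (-2 + B)*(1/(2*B)) = (-2 + B)/(2*B))
b = -11/7 (b = -(-4*(-2) + 3)/7 = -(8 + 3)/7 = -⅐*11 = -11/7 ≈ -1.5714)
(37*b)*E(7) = (37*(-11/7))*((½)*(-2 + 7)/7) = -407*5/(14*7) = -407/7*5/14 = -2035/98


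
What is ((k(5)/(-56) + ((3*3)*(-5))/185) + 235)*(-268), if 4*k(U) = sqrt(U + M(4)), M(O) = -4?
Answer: -130357009/2072 ≈ -62914.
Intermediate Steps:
k(U) = sqrt(-4 + U)/4 (k(U) = sqrt(U - 4)/4 = sqrt(-4 + U)/4)
((k(5)/(-56) + ((3*3)*(-5))/185) + 235)*(-268) = (((sqrt(-4 + 5)/4)/(-56) + ((3*3)*(-5))/185) + 235)*(-268) = (((sqrt(1)/4)*(-1/56) + (9*(-5))*(1/185)) + 235)*(-268) = ((((1/4)*1)*(-1/56) - 45*1/185) + 235)*(-268) = (((1/4)*(-1/56) - 9/37) + 235)*(-268) = ((-1/224 - 9/37) + 235)*(-268) = (-2053/8288 + 235)*(-268) = (1945627/8288)*(-268) = -130357009/2072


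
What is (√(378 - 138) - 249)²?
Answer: 62241 - 1992*√15 ≈ 54526.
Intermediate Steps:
(√(378 - 138) - 249)² = (√240 - 249)² = (4*√15 - 249)² = (-249 + 4*√15)²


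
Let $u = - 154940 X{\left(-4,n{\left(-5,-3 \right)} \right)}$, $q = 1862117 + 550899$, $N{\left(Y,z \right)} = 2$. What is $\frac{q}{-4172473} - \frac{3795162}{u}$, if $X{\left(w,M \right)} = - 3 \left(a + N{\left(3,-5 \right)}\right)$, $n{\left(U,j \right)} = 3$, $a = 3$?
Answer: $- \frac{3573883576871}{1616207416550} \approx -2.2113$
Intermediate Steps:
$q = 2413016$
$X{\left(w,M \right)} = -15$ ($X{\left(w,M \right)} = - 3 \left(3 + 2\right) = \left(-3\right) 5 = -15$)
$u = 2324100$ ($u = \left(-154940\right) \left(-15\right) = 2324100$)
$\frac{q}{-4172473} - \frac{3795162}{u} = \frac{2413016}{-4172473} - \frac{3795162}{2324100} = 2413016 \left(- \frac{1}{4172473}\right) - \frac{632527}{387350} = - \frac{2413016}{4172473} - \frac{632527}{387350} = - \frac{3573883576871}{1616207416550}$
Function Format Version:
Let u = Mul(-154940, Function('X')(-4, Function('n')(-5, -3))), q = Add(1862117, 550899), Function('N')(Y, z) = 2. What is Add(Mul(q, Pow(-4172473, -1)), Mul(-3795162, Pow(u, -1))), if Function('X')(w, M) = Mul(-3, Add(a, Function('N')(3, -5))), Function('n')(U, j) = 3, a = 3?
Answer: Rational(-3573883576871, 1616207416550) ≈ -2.2113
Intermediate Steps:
q = 2413016
Function('X')(w, M) = -15 (Function('X')(w, M) = Mul(-3, Add(3, 2)) = Mul(-3, 5) = -15)
u = 2324100 (u = Mul(-154940, -15) = 2324100)
Add(Mul(q, Pow(-4172473, -1)), Mul(-3795162, Pow(u, -1))) = Add(Mul(2413016, Pow(-4172473, -1)), Mul(-3795162, Pow(2324100, -1))) = Add(Mul(2413016, Rational(-1, 4172473)), Mul(-3795162, Rational(1, 2324100))) = Add(Rational(-2413016, 4172473), Rational(-632527, 387350)) = Rational(-3573883576871, 1616207416550)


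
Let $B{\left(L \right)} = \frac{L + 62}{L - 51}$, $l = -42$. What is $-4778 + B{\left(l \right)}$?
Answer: $- \frac{444374}{93} \approx -4778.2$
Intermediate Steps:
$B{\left(L \right)} = \frac{62 + L}{-51 + L}$
$-4778 + B{\left(l \right)} = -4778 + \frac{62 - 42}{-51 - 42} = -4778 + \frac{1}{-93} \cdot 20 = -4778 - \frac{20}{93} = - \frac{444374}{93}$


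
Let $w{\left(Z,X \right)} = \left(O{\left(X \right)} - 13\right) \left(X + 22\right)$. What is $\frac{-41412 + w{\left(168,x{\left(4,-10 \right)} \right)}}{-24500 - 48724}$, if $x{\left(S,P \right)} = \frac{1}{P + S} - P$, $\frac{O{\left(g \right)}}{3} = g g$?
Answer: $\frac{2346589}{5272128} \approx 0.44509$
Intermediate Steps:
$O{\left(g \right)} = 3 g^{2}$ ($O{\left(g \right)} = 3 g g = 3 g^{2}$)
$w{\left(Z,X \right)} = \left(-13 + 3 X^{2}\right) \left(22 + X\right)$ ($w{\left(Z,X \right)} = \left(3 X^{2} - 13\right) \left(X + 22\right) = \left(-13 + 3 X^{2}\right) \left(22 + X\right)$)
$\frac{-41412 + w{\left(168,x{\left(4,-10 \right)} \right)}}{-24500 - 48724} = \frac{-41412 - \left(286 - 66 \frac{\left(1 - \left(-10\right)^{2} - \left(-10\right) 4\right)^{2}}{\left(-10 + 4\right)^{2}} - 3 \frac{\left(1 - \left(-10\right)^{2} - \left(-10\right) 4\right)^{3}}{\left(-10 + 4\right)^{3}} + \frac{13 \left(1 - \left(-10\right)^{2} - \left(-10\right) 4\right)}{-10 + 4}\right)}{-24500 - 48724} = \frac{-41412 - \left(286 - 66 \frac{\left(1 - 100 + 40\right)^{2}}{36} - 3 \left(- \frac{\left(1 - 100 + 40\right)^{3}}{216}\right) + \frac{13 \left(1 - 100 + 40\right)}{-6}\right)}{-73224} = \left(-41412 - \left(286 - 66 \frac{\left(1 - 100 + 40\right)^{2}}{36} - 3 \left(- \frac{\left(1 - 100 + 40\right)^{3}}{216}\right) + 13 \left(- \frac{1}{6}\right) \left(1 - 100 + 40\right)\right)\right) \left(- \frac{1}{73224}\right) = \left(-41412 + \left(-286 - 13 \left(\left(- \frac{1}{6}\right) \left(-59\right)\right) + 3 \left(\left(- \frac{1}{6}\right) \left(-59\right)\right)^{3} + 66 \left(\left(- \frac{1}{6}\right) \left(-59\right)\right)^{2}\right)\right) \left(- \frac{1}{73224}\right) = \left(-41412 + \left(-286 - \frac{767}{6} + 3 \left(\frac{59}{6}\right)^{3} + 66 \left(\frac{59}{6}\right)^{2}\right)\right) \left(- \frac{1}{73224}\right) = \left(-41412 + \left(-286 - \frac{767}{6} + 3 \cdot \frac{205379}{216} + 66 \cdot \frac{3481}{36}\right)\right) \left(- \frac{1}{73224}\right) = \left(-41412 + \left(-286 - \frac{767}{6} + \frac{205379}{72} + \frac{38291}{6}\right)\right) \left(- \frac{1}{73224}\right) = \left(-41412 + \frac{635075}{72}\right) \left(- \frac{1}{73224}\right) = \left(- \frac{2346589}{72}\right) \left(- \frac{1}{73224}\right) = \frac{2346589}{5272128}$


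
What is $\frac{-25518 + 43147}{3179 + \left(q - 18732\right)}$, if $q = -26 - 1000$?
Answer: $- \frac{17629}{16579} \approx -1.0633$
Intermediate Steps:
$q = -1026$ ($q = -26 - 1000 = -1026$)
$\frac{-25518 + 43147}{3179 + \left(q - 18732\right)} = \frac{-25518 + 43147}{3179 - 19758} = \frac{17629}{3179 - 19758} = \frac{17629}{-16579} = 17629 \left(- \frac{1}{16579}\right) = - \frac{17629}{16579}$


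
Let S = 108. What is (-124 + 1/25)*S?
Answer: -334692/25 ≈ -13388.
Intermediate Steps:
(-124 + 1/25)*S = (-124 + 1/25)*108 = -3099/25*108 = -334692/25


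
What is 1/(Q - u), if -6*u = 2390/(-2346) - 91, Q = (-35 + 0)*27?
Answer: -3519/3379424 ≈ -0.0010413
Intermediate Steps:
Q = -945 (Q = -35*27 = -945)
u = 53969/3519 (u = -(2390/(-2346) - 91)/6 = -(2390*(-1/2346) - 91)/6 = -(-1195/1173 - 91)/6 = -⅙*(-107938/1173) = 53969/3519 ≈ 15.336)
1/(Q - u) = 1/(-945 - 1*53969/3519) = 1/(-945 - 53969/3519) = 1/(-3379424/3519) = -3519/3379424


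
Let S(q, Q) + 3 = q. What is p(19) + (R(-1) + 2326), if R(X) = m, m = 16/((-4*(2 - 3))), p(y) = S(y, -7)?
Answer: 2346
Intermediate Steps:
S(q, Q) = -3 + q
p(y) = -3 + y
m = 4 (m = 16/((-4*(-1))) = 16/4 = 16*(1/4) = 4)
R(X) = 4
p(19) + (R(-1) + 2326) = (-3 + 19) + (4 + 2326) = 16 + 2330 = 2346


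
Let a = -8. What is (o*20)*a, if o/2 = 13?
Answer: -4160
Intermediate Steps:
o = 26 (o = 2*13 = 26)
(o*20)*a = (26*20)*(-8) = 520*(-8) = -4160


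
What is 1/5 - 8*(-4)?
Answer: 161/5 ≈ 32.200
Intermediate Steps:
1/5 - 8*(-4) = 1/5 + 32 = 161/5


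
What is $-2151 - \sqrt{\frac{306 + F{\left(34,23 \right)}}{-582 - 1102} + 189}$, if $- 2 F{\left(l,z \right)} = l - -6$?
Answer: $-2151 - \frac{\sqrt{133873790}}{842} \approx -2164.7$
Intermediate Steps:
$F{\left(l,z \right)} = -3 - \frac{l}{2}$ ($F{\left(l,z \right)} = - \frac{l - -6}{2} = - \frac{l + 6}{2} = - \frac{6 + l}{2} = -3 - \frac{l}{2}$)
$-2151 - \sqrt{\frac{306 + F{\left(34,23 \right)}}{-582 - 1102} + 189} = -2151 - \sqrt{\frac{306 - 20}{-582 - 1102} + 189} = -2151 - \sqrt{\frac{306 - 20}{-1684} + 189} = -2151 - \sqrt{\left(306 - 20\right) \left(- \frac{1}{1684}\right) + 189} = -2151 - \sqrt{286 \left(- \frac{1}{1684}\right) + 189} = -2151 - \sqrt{- \frac{143}{842} + 189} = -2151 - \sqrt{\frac{158995}{842}} = -2151 - \frac{\sqrt{133873790}}{842}$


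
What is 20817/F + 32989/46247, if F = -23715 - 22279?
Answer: 554572267/2127084518 ≈ 0.26072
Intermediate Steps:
F = -45994
20817/F + 32989/46247 = 20817/(-45994) + 32989/46247 = 20817*(-1/45994) + 32989*(1/46247) = -20817/45994 + 32989/46247 = 554572267/2127084518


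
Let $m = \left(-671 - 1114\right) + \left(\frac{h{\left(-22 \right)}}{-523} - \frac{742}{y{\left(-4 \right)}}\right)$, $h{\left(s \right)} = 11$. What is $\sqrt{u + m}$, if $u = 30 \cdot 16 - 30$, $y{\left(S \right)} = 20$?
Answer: $\frac{i \sqrt{37531489390}}{5230} \approx 37.042 i$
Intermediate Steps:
$m = - \frac{9529693}{5230}$ ($m = \left(-671 - 1114\right) + \left(\frac{11}{-523} - \frac{742}{20}\right) = -1785 + \left(11 \left(- \frac{1}{523}\right) - \frac{371}{10}\right) = -1785 - \frac{194143}{5230} = - \frac{9529693}{5230} \approx -1822.1$)
$u = 450$ ($u = 480 - 30 = 450$)
$\sqrt{u + m} = \sqrt{450 - \frac{9529693}{5230}} = \sqrt{- \frac{7176193}{5230}} = \frac{i \sqrt{37531489390}}{5230}$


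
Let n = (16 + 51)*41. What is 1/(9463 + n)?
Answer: 1/12210 ≈ 8.1900e-5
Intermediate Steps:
n = 2747 (n = 67*41 = 2747)
1/(9463 + n) = 1/(9463 + 2747) = 1/12210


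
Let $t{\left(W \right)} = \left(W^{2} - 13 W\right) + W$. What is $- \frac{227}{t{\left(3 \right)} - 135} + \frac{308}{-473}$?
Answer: $\frac{5225}{6966} \approx 0.75007$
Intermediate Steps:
$t{\left(W \right)} = W^{2} - 12 W$
$- \frac{227}{t{\left(3 \right)} - 135} + \frac{308}{-473} = - \frac{227}{3 \left(-12 + 3\right) - 135} + \frac{308}{-473} = - \frac{227}{3 \left(-9\right) - 135} + 308 \left(- \frac{1}{473}\right) = - \frac{227}{-27 - 135} - \frac{28}{43} = - \frac{227}{-162} - \frac{28}{43} = \left(-227\right) \left(- \frac{1}{162}\right) - \frac{28}{43} = \frac{227}{162} - \frac{28}{43} = \frac{5225}{6966}$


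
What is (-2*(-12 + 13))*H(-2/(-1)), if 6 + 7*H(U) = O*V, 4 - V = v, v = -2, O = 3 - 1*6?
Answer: 48/7 ≈ 6.8571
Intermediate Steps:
O = -3 (O = 3 - 6 = -3)
V = 6 (V = 4 - 1*(-2) = 4 + 2 = 6)
H(U) = -24/7 (H(U) = -6/7 + (-3*6)/7 = -6/7 + (⅐)*(-18) = -6/7 - 18/7 = -24/7)
(-2*(-12 + 13))*H(-2/(-1)) = -2*(-12 + 13)*(-24/7) = -2*1*(-24/7) = -2*(-24/7) = 48/7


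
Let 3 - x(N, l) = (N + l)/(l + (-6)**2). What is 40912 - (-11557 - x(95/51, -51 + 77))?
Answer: 165915043/3162 ≈ 52472.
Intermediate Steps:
x(N, l) = 3 - (N + l)/(36 + l) (x(N, l) = 3 - (N + l)/(l + (-6)**2) = 3 - (N + l)/(l + 36) = 3 - (N + l)/(36 + l))
40912 - (-11557 - x(95/51, -51 + 77)) = 40912 - (-11557 - (108 - 95/51 + 2*(-51 + 77))/(36 + (-51 + 77))) = 40912 - (-11557 - (108 - 95/51 + 2*26)/(36 + 26)) = 40912 - (-11557 - (108 - 1*95/51 + 52)/62) = 40912 - (-11557 - (108 - 95/51 + 52)/62) = 40912 - (-11557 - 8065/(62*51)) = 40912 - (-11557 - 1*8065/3162) = 40912 - (-11557 - 8065/3162) = 40912 - 1*(-36551299/3162) = 40912 + 36551299/3162 = 165915043/3162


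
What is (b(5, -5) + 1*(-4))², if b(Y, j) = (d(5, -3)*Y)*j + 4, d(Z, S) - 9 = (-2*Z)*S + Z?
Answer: 1210000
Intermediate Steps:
d(Z, S) = 9 + Z - 2*S*Z (d(Z, S) = 9 + ((-2*Z)*S + Z) = 9 + (-2*S*Z + Z) = 9 + (Z - 2*S*Z) = 9 + Z - 2*S*Z)
b(Y, j) = 4 + 44*Y*j (b(Y, j) = ((9 + 5 - 2*(-3)*5)*Y)*j + 4 = ((9 + 5 + 30)*Y)*j + 4 = (44*Y)*j + 4 = 44*Y*j + 4 = 4 + 44*Y*j)
(b(5, -5) + 1*(-4))² = ((4 + 44*5*(-5)) + 1*(-4))² = ((4 - 1100) - 4)² = (-1096 - 4)² = (-1100)² = 1210000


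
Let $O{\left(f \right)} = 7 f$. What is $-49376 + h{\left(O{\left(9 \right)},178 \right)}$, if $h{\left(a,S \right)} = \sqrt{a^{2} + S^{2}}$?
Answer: $-49376 + \sqrt{35653} \approx -49187.0$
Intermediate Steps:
$h{\left(a,S \right)} = \sqrt{S^{2} + a^{2}}$
$-49376 + h{\left(O{\left(9 \right)},178 \right)} = -49376 + \sqrt{178^{2} + \left(7 \cdot 9\right)^{2}} = -49376 + \sqrt{31684 + 63^{2}} = -49376 + \sqrt{31684 + 3969} = -49376 + \sqrt{35653}$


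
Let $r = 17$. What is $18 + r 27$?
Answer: $477$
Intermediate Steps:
$18 + r 27 = 18 + 17 \cdot 27 = 18 + 459 = 477$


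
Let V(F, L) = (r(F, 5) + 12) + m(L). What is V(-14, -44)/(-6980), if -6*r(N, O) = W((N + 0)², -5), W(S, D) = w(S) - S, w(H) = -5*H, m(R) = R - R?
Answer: -52/1745 ≈ -0.029799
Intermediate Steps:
m(R) = 0
W(S, D) = -6*S (W(S, D) = -5*S - S = -6*S)
r(N, O) = N² (r(N, O) = -(-1)*(N + 0)² = -(-1)*N² = N²)
V(F, L) = 12 + F² (V(F, L) = (F² + 12) + 0 = (12 + F²) + 0 = 12 + F²)
V(-14, -44)/(-6980) = (12 + (-14)²)/(-6980) = (12 + 196)*(-1/6980) = 208*(-1/6980) = -52/1745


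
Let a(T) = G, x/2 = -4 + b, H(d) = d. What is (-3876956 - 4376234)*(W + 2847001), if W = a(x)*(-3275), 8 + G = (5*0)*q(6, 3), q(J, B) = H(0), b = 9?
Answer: -23713073761190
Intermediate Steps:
q(J, B) = 0
x = 10 (x = 2*(-4 + 9) = 2*5 = 10)
G = -8 (G = -8 + (5*0)*0 = -8 + 0*0 = -8 + 0 = -8)
a(T) = -8
W = 26200 (W = -8*(-3275) = 26200)
(-3876956 - 4376234)*(W + 2847001) = (-3876956 - 4376234)*(26200 + 2847001) = -8253190*2873201 = -23713073761190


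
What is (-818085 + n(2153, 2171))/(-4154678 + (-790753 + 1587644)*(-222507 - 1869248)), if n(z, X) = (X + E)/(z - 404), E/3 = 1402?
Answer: 1430824288/2915416649781867 ≈ 4.9078e-7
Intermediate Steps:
E = 4206 (E = 3*1402 = 4206)
n(z, X) = (4206 + X)/(-404 + z) (n(z, X) = (X + 4206)/(z - 404) = (4206 + X)/(-404 + z))
(-818085 + n(2153, 2171))/(-4154678 + (-790753 + 1587644)*(-222507 - 1869248)) = (-818085 + (4206 + 2171)/(-404 + 2153))/(-4154678 + (-790753 + 1587644)*(-222507 - 1869248)) = (-818085 + 6377/1749)/(-4154678 + 796891*(-2091755)) = (-818085 + (1/1749)*6377)/(-4154678 - 1666900733705) = (-818085 + 6377/1749)/(-1666904888383) = -1430824288/1749*(-1/1666904888383) = 1430824288/2915416649781867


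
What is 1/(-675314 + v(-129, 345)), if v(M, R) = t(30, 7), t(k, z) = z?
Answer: -1/675307 ≈ -1.4808e-6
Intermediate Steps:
v(M, R) = 7
1/(-675314 + v(-129, 345)) = 1/(-675314 + 7) = 1/(-675307) = -1/675307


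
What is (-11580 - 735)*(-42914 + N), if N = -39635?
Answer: 1016590935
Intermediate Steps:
(-11580 - 735)*(-42914 + N) = (-11580 - 735)*(-42914 - 39635) = -12315*(-82549) = 1016590935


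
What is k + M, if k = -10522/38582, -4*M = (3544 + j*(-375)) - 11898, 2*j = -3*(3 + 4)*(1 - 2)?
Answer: 474188565/154328 ≈ 3072.6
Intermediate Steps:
j = 21/2 (j = (-3*(3 + 4)*(1 - 2))/2 = (-21*(-1))/2 = (-3*(-7))/2 = (½)*21 = 21/2 ≈ 10.500)
M = 24583/8 (M = -((3544 + (21/2)*(-375)) - 11898)/4 = -((3544 - 7875/2) - 11898)/4 = -(-787/2 - 11898)/4 = -¼*(-24583/2) = 24583/8 ≈ 3072.9)
k = -5261/19291 (k = -10522*1/38582 = -5261/19291 ≈ -0.27272)
k + M = -5261/19291 + 24583/8 = 474188565/154328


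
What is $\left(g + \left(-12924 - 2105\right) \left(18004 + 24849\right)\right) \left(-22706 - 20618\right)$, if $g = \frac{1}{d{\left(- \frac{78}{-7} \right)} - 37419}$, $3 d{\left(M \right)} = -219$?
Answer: $\frac{261528172772437755}{9373} \approx 2.7902 \cdot 10^{13}$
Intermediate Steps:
$d{\left(M \right)} = -73$ ($d{\left(M \right)} = \frac{1}{3} \left(-219\right) = -73$)
$g = - \frac{1}{37492}$ ($g = \frac{1}{-73 - 37419} = \frac{1}{-37492} = - \frac{1}{37492} \approx -2.6672 \cdot 10^{-5}$)
$\left(g + \left(-12924 - 2105\right) \left(18004 + 24849\right)\right) \left(-22706 - 20618\right) = \left(- \frac{1}{37492} + \left(-12924 - 2105\right) \left(18004 + 24849\right)\right) \left(-22706 - 20618\right) = \left(- \frac{1}{37492} - 644037737\right) \left(-43324\right) = \left(- \frac{24146262835605}{37492}\right) \left(-43324\right) = \frac{261528172772437755}{9373}$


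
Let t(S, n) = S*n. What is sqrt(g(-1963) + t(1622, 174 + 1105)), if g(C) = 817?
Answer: 3*sqrt(230595) ≈ 1440.6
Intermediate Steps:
sqrt(g(-1963) + t(1622, 174 + 1105)) = sqrt(817 + 1622*(174 + 1105)) = sqrt(817 + 1622*1279) = sqrt(817 + 2074538) = sqrt(2075355) = 3*sqrt(230595)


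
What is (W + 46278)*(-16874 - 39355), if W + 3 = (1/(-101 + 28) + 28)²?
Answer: -14100733235196/5329 ≈ -2.6460e+9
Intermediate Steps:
W = 4157862/5329 (W = -3 + (1/(-101 + 28) + 28)² = -3 + (1/(-73) + 28)² = -3 + (-1/73 + 28)² = -3 + (2043/73)² = -3 + 4173849/5329 = 4157862/5329 ≈ 780.23)
(W + 46278)*(-16874 - 39355) = (4157862/5329 + 46278)*(-16874 - 39355) = (250773324/5329)*(-56229) = -14100733235196/5329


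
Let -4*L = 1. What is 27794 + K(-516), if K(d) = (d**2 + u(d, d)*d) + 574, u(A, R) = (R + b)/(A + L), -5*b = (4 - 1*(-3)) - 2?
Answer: 607331472/2065 ≈ 2.9411e+5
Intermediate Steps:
L = -1/4 (L = -1/4*1 = -1/4 ≈ -0.25000)
b = -1 (b = -((4 - 1*(-3)) - 2)/5 = -((4 + 3) - 2)/5 = -(7 - 2)/5 = -1/5*5 = -1)
u(A, R) = (-1 + R)/(-1/4 + A) (u(A, R) = (R - 1)/(A - 1/4) = (-1 + R)/(-1/4 + A))
K(d) = 574 + d**2 + 4*d*(-1 + d)/(-1 + 4*d) (K(d) = (d**2 + (4*(-1 + d)/(-1 + 4*d))*d) + 574 = (d**2 + 4*d*(-1 + d)/(-1 + 4*d)) + 574 = 574 + d**2 + 4*d*(-1 + d)/(-1 + 4*d))
27794 + K(-516) = 27794 + (-574 + 3*(-516)**2 + 4*(-516)**3 + 2292*(-516))/(-1 + 4*(-516)) = 27794 + (-574 + 3*266256 + 4*(-137388096) - 1182672)/(-1 - 2064) = 27794 + (-574 + 798768 - 549552384 - 1182672)/(-2065) = 27794 - 1/2065*(-549936862) = 27794 + 549936862/2065 = 607331472/2065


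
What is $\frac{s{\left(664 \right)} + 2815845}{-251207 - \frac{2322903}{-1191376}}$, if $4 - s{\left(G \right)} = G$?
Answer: $- \frac{3353943844560}{299279667929} \approx -11.207$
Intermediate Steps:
$s{\left(G \right)} = 4 - G$
$\frac{s{\left(664 \right)} + 2815845}{-251207 - \frac{2322903}{-1191376}} = \frac{\left(4 - 664\right) + 2815845}{-251207 - \frac{2322903}{-1191376}} = \frac{\left(4 - 664\right) + 2815845}{-251207 - - \frac{2322903}{1191376}} = \frac{-660 + 2815845}{-251207 + \frac{2322903}{1191376}} = \frac{2815185}{- \frac{299279667929}{1191376}} = 2815185 \left(- \frac{1191376}{299279667929}\right) = - \frac{3353943844560}{299279667929}$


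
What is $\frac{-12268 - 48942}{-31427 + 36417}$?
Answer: $- \frac{6121}{499} \approx -12.267$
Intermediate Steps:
$\frac{-12268 - 48942}{-31427 + 36417} = - \frac{61210}{4990} = \left(-61210\right) \frac{1}{4990} = - \frac{6121}{499}$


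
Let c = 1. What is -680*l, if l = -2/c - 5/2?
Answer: 3060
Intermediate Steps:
l = -9/2 (l = -2/1 - 5/2 = -2*1 - 5*½ = -2 - 5/2 = -9/2 ≈ -4.5000)
-680*l = -680*(-9/2) = 3060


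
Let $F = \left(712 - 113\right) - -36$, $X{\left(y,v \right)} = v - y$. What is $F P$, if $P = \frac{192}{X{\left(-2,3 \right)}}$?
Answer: $24384$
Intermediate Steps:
$P = \frac{192}{5}$ ($P = \frac{192}{3 - -2} = \frac{192}{3 + 2} = \frac{192}{5} \approx 38.4$)
$F = 635$ ($F = 599 + 36 = 635$)
$F P = 635 \cdot \frac{192}{5} = 24384$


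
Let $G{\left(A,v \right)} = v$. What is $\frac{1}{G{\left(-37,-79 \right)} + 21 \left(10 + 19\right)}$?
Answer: $\frac{1}{530} \approx 0.0018868$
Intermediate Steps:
$\frac{1}{G{\left(-37,-79 \right)} + 21 \left(10 + 19\right)} = \frac{1}{-79 + 21 \left(10 + 19\right)} = \frac{1}{-79 + 21 \cdot 29} = \frac{1}{-79 + 609} = \frac{1}{530}$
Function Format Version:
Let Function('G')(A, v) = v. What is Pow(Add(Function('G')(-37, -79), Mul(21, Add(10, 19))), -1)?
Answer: Rational(1, 530) ≈ 0.0018868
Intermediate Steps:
Pow(Add(Function('G')(-37, -79), Mul(21, Add(10, 19))), -1) = Pow(Add(-79, Mul(21, Add(10, 19))), -1) = Pow(Add(-79, Mul(21, 29)), -1) = Pow(Add(-79, 609), -1) = Pow(530, -1) = Rational(1, 530)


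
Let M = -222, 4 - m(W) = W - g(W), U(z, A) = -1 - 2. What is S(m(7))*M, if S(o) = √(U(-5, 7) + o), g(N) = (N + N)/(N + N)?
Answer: -222*I*√5 ≈ -496.41*I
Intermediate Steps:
U(z, A) = -3
g(N) = 1 (g(N) = (2*N)/((2*N)) = (2*N)*(1/(2*N)) = 1)
m(W) = 5 - W (m(W) = 4 - (W - 1*1) = 4 - (W - 1) = 4 - (-1 + W) = 4 + (1 - W) = 5 - W)
S(o) = √(-3 + o)
S(m(7))*M = √(-3 + (5 - 1*7))*(-222) = √(-3 + (5 - 7))*(-222) = √(-3 - 2)*(-222) = √(-5)*(-222) = (I*√5)*(-222) = -222*I*√5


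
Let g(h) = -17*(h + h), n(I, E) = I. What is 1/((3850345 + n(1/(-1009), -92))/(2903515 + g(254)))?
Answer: 224687147/298846008 ≈ 0.75185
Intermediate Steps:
g(h) = -34*h
1/((3850345 + n(1/(-1009), -92))/(2903515 + g(254))) = 1/((3850345 + 1/(-1009))/(2903515 - 34*254)) = 1/((3850345 - 1/1009)/(2903515 - 8636)) = 1/((3884998104/1009)/2894879) = 1/((3884998104/1009)*(1/2894879)) = 1/(298846008/224687147) = 224687147/298846008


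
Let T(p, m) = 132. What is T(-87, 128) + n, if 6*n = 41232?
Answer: 7004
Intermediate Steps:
n = 6872 (n = (⅙)*41232 = 6872)
T(-87, 128) + n = 132 + 6872 = 7004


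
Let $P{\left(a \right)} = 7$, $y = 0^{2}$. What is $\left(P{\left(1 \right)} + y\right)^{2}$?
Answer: $49$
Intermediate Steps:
$y = 0$
$\left(P{\left(1 \right)} + y\right)^{2} = \left(7 + 0\right)^{2} = 7^{2} = 49$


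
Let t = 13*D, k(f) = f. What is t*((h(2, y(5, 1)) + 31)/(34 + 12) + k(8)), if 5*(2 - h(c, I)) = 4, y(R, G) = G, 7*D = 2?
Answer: 1131/35 ≈ 32.314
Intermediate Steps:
D = 2/7 (D = (⅐)*2 = 2/7 ≈ 0.28571)
h(c, I) = 6/5 (h(c, I) = 2 - ⅕*4 = 2 - ⅘ = 6/5)
t = 26/7 (t = 13*(2/7) = 26/7 ≈ 3.7143)
t*((h(2, y(5, 1)) + 31)/(34 + 12) + k(8)) = 26*((6/5 + 31)/(34 + 12) + 8)/7 = 26*((161/5)/46 + 8)/7 = 26*((161/5)*(1/46) + 8)/7 = 26*(7/10 + 8)/7 = (26/7)*(87/10) = 1131/35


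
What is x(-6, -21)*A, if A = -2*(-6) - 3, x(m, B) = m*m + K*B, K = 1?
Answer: 135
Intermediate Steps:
x(m, B) = B + m**2 (x(m, B) = m*m + 1*B = m**2 + B = B + m**2)
A = 9 (A = 12 - 3 = 9)
x(-6, -21)*A = (-21 + (-6)**2)*9 = (-21 + 36)*9 = 15*9 = 135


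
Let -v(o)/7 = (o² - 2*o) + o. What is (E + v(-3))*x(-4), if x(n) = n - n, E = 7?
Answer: 0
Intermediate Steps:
v(o) = -7*o² + 7*o (v(o) = -7*((o² - 2*o) + o) = -7*(o² - o) = -7*o² + 7*o)
x(n) = 0
(E + v(-3))*x(-4) = (7 + 7*(-3)*(1 - 1*(-3)))*0 = (7 + 7*(-3)*(1 + 3))*0 = (7 + 7*(-3)*4)*0 = (7 - 84)*0 = -77*0 = 0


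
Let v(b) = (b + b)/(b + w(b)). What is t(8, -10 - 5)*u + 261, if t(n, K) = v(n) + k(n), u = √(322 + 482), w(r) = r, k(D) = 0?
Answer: 261 + 2*√201 ≈ 289.35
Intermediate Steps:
v(b) = 1 (v(b) = (b + b)/(b + b) = (2*b)/((2*b)) = (2*b)*(1/(2*b)) = 1)
u = 2*√201 (u = √804 = 2*√201 ≈ 28.355)
t(n, K) = 1 (t(n, K) = 1 + 0 = 1)
t(8, -10 - 5)*u + 261 = 1*(2*√201) + 261 = 2*√201 + 261 = 261 + 2*√201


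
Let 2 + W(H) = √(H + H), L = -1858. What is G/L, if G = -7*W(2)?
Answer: 0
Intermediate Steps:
W(H) = -2 + √2*√H (W(H) = -2 + √(H + H) = -2 + √(2*H) = -2 + √2*√H)
G = 0 (G = -7*(-2 + √2*√2) = -7*(-2 + 2) = -7*0 = 0)
G/L = 0/(-1858) = 0*(-1/1858) = 0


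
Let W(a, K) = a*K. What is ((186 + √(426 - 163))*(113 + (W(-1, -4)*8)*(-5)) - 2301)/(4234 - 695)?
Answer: -11043/3539 - 47*√263/3539 ≈ -3.3357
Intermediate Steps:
W(a, K) = K*a
((186 + √(426 - 163))*(113 + (W(-1, -4)*8)*(-5)) - 2301)/(4234 - 695) = ((186 + √(426 - 163))*(113 + (-4*(-1)*8)*(-5)) - 2301)/(4234 - 695) = ((186 + √263)*(113 + (4*8)*(-5)) - 2301)/3539 = ((186 + √263)*(113 + 32*(-5)) - 2301)*(1/3539) = ((186 + √263)*(113 - 160) - 2301)*(1/3539) = ((186 + √263)*(-47) - 2301)*(1/3539) = ((-8742 - 47*√263) - 2301)*(1/3539) = (-11043 - 47*√263)*(1/3539) = -11043/3539 - 47*√263/3539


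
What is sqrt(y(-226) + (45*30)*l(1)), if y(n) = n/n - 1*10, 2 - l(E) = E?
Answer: 3*sqrt(149) ≈ 36.620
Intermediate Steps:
l(E) = 2 - E
y(n) = -9 (y(n) = 1 - 10 = -9)
sqrt(y(-226) + (45*30)*l(1)) = sqrt(-9 + (45*30)*(2 - 1*1)) = sqrt(-9 + 1350*(2 - 1)) = sqrt(-9 + 1350*1) = sqrt(-9 + 1350) = sqrt(1341) = 3*sqrt(149)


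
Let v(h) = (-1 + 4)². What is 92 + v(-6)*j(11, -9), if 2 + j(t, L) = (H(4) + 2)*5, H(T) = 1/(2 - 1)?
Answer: 209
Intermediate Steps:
H(T) = 1 (H(T) = 1/1 = 1)
j(t, L) = 13 (j(t, L) = -2 + (1 + 2)*5 = -2 + 3*5 = -2 + 15 = 13)
v(h) = 9 (v(h) = 3² = 9)
92 + v(-6)*j(11, -9) = 92 + 9*13 = 92 + 117 = 209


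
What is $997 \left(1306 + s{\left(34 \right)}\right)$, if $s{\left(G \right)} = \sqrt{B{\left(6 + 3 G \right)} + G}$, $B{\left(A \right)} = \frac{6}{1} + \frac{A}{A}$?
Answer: $1302082 + 997 \sqrt{41} \approx 1.3085 \cdot 10^{6}$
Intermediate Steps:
$B{\left(A \right)} = 7$ ($B{\left(A \right)} = 6 \cdot 1 + 1 = 6 + 1 = 7$)
$s{\left(G \right)} = \sqrt{7 + G}$
$997 \left(1306 + s{\left(34 \right)}\right) = 997 \left(1306 + \sqrt{7 + 34}\right) = 997 \left(1306 + \sqrt{41}\right) = 1302082 + 997 \sqrt{41}$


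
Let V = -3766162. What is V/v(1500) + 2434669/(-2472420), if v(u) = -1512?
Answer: 96956802422/38940615 ≈ 2489.9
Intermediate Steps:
V/v(1500) + 2434669/(-2472420) = -3766162/(-1512) + 2434669/(-2472420) = -3766162*(-1/1512) + 2434669*(-1/2472420) = 1883081/756 - 2434669/2472420 = 96956802422/38940615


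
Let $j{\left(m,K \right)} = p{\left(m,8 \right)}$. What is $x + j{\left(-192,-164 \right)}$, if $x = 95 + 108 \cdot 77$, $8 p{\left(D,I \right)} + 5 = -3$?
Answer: $8410$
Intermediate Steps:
$p{\left(D,I \right)} = -1$ ($p{\left(D,I \right)} = - \frac{5}{8} + \frac{1}{8} \left(-3\right) = - \frac{5}{8} - \frac{3}{8} = -1$)
$x = 8411$ ($x = 95 + 8316 = 8411$)
$j{\left(m,K \right)} = -1$
$x + j{\left(-192,-164 \right)} = 8411 - 1 = 8410$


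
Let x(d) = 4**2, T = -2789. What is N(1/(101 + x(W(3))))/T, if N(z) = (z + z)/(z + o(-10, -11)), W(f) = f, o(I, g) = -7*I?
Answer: -2/22844699 ≈ -8.7548e-8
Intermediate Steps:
x(d) = 16
N(z) = 2*z/(70 + z) (N(z) = (z + z)/(z - 7*(-10)) = (2*z)/(z + 70) = (2*z)/(70 + z) = 2*z/(70 + z))
N(1/(101 + x(W(3))))/T = (2/((101 + 16)*(70 + 1/(101 + 16))))/(-2789) = (2/(117*(70 + 1/117)))*(-1/2789) = (2*(1/117)/(70 + 1/117))*(-1/2789) = (2*(1/117)/(8191/117))*(-1/2789) = (2*(1/117)*(117/8191))*(-1/2789) = (2/8191)*(-1/2789) = -2/22844699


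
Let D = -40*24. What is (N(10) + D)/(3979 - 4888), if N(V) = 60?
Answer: 100/101 ≈ 0.99010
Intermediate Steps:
D = -960
(N(10) + D)/(3979 - 4888) = (60 - 960)/(3979 - 4888) = -900/(-909) = -900*(-1/909) = 100/101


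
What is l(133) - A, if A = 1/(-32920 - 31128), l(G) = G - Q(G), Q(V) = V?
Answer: 1/64048 ≈ 1.5613e-5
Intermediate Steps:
l(G) = 0 (l(G) = G - G = 0)
A = -1/64048 (A = 1/(-64048) = -1/64048 ≈ -1.5613e-5)
l(133) - A = 0 - 1*(-1/64048) = 0 + 1/64048 = 1/64048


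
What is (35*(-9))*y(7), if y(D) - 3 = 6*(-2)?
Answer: 2835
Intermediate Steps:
y(D) = -9 (y(D) = 3 + 6*(-2) = 3 - 12 = -9)
(35*(-9))*y(7) = (35*(-9))*(-9) = -315*(-9) = 2835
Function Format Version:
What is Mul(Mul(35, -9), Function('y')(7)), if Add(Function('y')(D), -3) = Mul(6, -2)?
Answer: 2835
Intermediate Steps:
Function('y')(D) = -9 (Function('y')(D) = Add(3, Mul(6, -2)) = Add(3, -12) = -9)
Mul(Mul(35, -9), Function('y')(7)) = Mul(Mul(35, -9), -9) = Mul(-315, -9) = 2835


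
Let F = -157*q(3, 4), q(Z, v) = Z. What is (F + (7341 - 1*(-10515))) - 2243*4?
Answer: 8413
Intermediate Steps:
F = -471 (F = -157*3 = -471)
(F + (7341 - 1*(-10515))) - 2243*4 = (-471 + (7341 - 1*(-10515))) - 2243*4 = (-471 + (7341 + 10515)) - 8972 = (-471 + 17856) - 8972 = 17385 - 8972 = 8413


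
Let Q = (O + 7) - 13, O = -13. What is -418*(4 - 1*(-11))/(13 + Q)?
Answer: 1045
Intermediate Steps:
Q = -19 (Q = (-13 + 7) - 13 = -6 - 13 = -19)
-418*(4 - 1*(-11))/(13 + Q) = -418*(4 - 1*(-11))/(13 - 19) = -418*(4 + 11)/(-6) = -6270*(-1)/6 = -418*(-5/2) = 1045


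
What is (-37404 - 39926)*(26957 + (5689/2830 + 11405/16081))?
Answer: -9487742000775577/4550923 ≈ -2.0848e+9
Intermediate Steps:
(-37404 - 39926)*(26957 + (5689/2830 + 11405/16081)) = -77330*(26957 + (5689*(1/2830) + 11405*(1/16081))) = -77330*(26957 + (5689/2830 + 11405/16081)) = -77330*(26957 + 123760959/45509230) = -77330*1226916074069/45509230 = -9487742000775577/4550923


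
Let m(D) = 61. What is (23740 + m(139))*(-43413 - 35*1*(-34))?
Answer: -1004949623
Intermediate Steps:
(23740 + m(139))*(-43413 - 35*1*(-34)) = (23740 + 61)*(-43413 - 35*1*(-34)) = 23801*(-43413 - 35*(-34)) = 23801*(-43413 + 1190) = 23801*(-42223) = -1004949623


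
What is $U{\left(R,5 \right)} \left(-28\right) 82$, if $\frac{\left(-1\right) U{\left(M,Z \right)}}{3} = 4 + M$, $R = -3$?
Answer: $6888$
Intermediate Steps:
$U{\left(M,Z \right)} = -12 - 3 M$ ($U{\left(M,Z \right)} = - 3 \left(4 + M\right) = -12 - 3 M$)
$U{\left(R,5 \right)} \left(-28\right) 82 = \left(-12 - -9\right) \left(-28\right) 82 = \left(-12 + 9\right) \left(-28\right) 82 = \left(-3\right) \left(-28\right) 82 = 84 \cdot 82 = 6888$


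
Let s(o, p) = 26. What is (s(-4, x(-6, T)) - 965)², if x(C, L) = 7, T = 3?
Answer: 881721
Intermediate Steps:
(s(-4, x(-6, T)) - 965)² = (26 - 965)² = (-939)² = 881721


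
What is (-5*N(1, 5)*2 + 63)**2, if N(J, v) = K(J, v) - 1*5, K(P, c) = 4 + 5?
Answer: 529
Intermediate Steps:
K(P, c) = 9
N(J, v) = 4 (N(J, v) = 9 - 1*5 = 9 - 5 = 4)
(-5*N(1, 5)*2 + 63)**2 = (-5*4*2 + 63)**2 = (-20*2 + 63)**2 = (-40 + 63)**2 = 23**2 = 529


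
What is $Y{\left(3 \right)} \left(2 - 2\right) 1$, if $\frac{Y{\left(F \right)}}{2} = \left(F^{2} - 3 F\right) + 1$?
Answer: $0$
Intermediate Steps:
$Y{\left(F \right)} = 2 - 6 F + 2 F^{2}$ ($Y{\left(F \right)} = 2 \left(\left(F^{2} - 3 F\right) + 1\right) = 2 \left(1 + F^{2} - 3 F\right) = 2 - 6 F + 2 F^{2}$)
$Y{\left(3 \right)} \left(2 - 2\right) 1 = \left(2 - 18 + 2 \cdot 3^{2}\right) \left(2 - 2\right) 1 = \left(2 - 18 + 2 \cdot 9\right) \left(2 - 2\right) 1 = \left(2 - 18 + 18\right) 0 \cdot 1 = 2 \cdot 0 \cdot 1 = 0 \cdot 1 = 0$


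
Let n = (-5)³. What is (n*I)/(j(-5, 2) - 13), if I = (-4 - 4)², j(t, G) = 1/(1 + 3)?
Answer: 32000/51 ≈ 627.45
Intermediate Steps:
j(t, G) = ¼ (j(t, G) = 1/4 = ¼)
I = 64 (I = (-8)² = 64)
n = -125
(n*I)/(j(-5, 2) - 13) = (-125*64)/(¼ - 13) = -8000/(-51/4) = -8000*(-4/51) = 32000/51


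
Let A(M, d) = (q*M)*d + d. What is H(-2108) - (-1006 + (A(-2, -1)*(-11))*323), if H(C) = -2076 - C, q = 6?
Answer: 40121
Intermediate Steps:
A(M, d) = d + 6*M*d (A(M, d) = (6*M)*d + d = 6*M*d + d = d + 6*M*d)
H(-2108) - (-1006 + (A(-2, -1)*(-11))*323) = (-2076 - 1*(-2108)) - (-1006 + (-(1 + 6*(-2))*(-11))*323) = (-2076 + 2108) - (-1006 + (-(1 - 12)*(-11))*323) = 32 - (-1006 + (-1*(-11)*(-11))*323) = 32 - (-1006 + (11*(-11))*323) = 32 - (-1006 - 121*323) = 32 - (-1006 - 39083) = 32 - 1*(-40089) = 32 + 40089 = 40121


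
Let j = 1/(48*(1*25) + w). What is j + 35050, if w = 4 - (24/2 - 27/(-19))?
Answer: 792866069/22621 ≈ 35050.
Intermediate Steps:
w = -179/19 (w = 4 - (24*(½) - 27*(-1/19)) = 4 - (12 + 27/19) = 4 - 1*255/19 = 4 - 255/19 = -179/19 ≈ -9.4211)
j = 19/22621 (j = 1/(48*(1*25) - 179/19) = 1/(48*25 - 179/19) = 1/(1200 - 179/19) = 1/(22621/19) = 19/22621 ≈ 0.00083993)
j + 35050 = 19/22621 + 35050 = 792866069/22621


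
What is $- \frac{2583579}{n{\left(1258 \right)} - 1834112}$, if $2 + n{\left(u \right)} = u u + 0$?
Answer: $\frac{861193}{83850} \approx 10.271$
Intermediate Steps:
$n{\left(u \right)} = -2 + u^{2}$ ($n{\left(u \right)} = -2 + \left(u u + 0\right) = -2 + \left(u^{2} + 0\right) = -2 + u^{2}$)
$- \frac{2583579}{n{\left(1258 \right)} - 1834112} = - \frac{2583579}{\left(-2 + 1258^{2}\right) - 1834112} = - \frac{2583579}{\left(-2 + 1582564\right) - 1834112} = - \frac{2583579}{1582562 - 1834112} = - \frac{2583579}{-251550} = \left(-2583579\right) \left(- \frac{1}{251550}\right) = \frac{861193}{83850}$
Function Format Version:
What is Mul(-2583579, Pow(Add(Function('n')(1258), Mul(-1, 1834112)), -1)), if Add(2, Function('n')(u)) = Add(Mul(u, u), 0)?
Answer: Rational(861193, 83850) ≈ 10.271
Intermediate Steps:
Function('n')(u) = Add(-2, Pow(u, 2)) (Function('n')(u) = Add(-2, Add(Mul(u, u), 0)) = Add(-2, Add(Pow(u, 2), 0)) = Add(-2, Pow(u, 2)))
Mul(-2583579, Pow(Add(Function('n')(1258), Mul(-1, 1834112)), -1)) = Mul(-2583579, Pow(Add(Add(-2, Pow(1258, 2)), Mul(-1, 1834112)), -1)) = Mul(-2583579, Pow(Add(Add(-2, 1582564), -1834112), -1)) = Mul(-2583579, Pow(Add(1582562, -1834112), -1)) = Mul(-2583579, Pow(-251550, -1)) = Mul(-2583579, Rational(-1, 251550)) = Rational(861193, 83850)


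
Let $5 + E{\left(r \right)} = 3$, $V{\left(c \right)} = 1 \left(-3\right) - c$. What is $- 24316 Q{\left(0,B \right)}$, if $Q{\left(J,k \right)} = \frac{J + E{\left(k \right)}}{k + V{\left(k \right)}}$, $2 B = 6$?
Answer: $- \frac{48632}{3} \approx -16211.0$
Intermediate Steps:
$V{\left(c \right)} = -3 - c$
$B = 3$ ($B = \frac{1}{2} \cdot 6 = 3$)
$E{\left(r \right)} = -2$ ($E{\left(r \right)} = -5 + 3 = -2$)
$Q{\left(J,k \right)} = \frac{2}{3} - \frac{J}{3}$ ($Q{\left(J,k \right)} = \frac{J - 2}{k - \left(3 + k\right)} = \frac{-2 + J}{-3} = \left(-2 + J\right) \left(- \frac{1}{3}\right) = \frac{2}{3} - \frac{J}{3}$)
$- 24316 Q{\left(0,B \right)} = - 24316 \left(\frac{2}{3} - 0\right) = - 24316 \left(\frac{2}{3} + 0\right) = \left(-24316\right) \frac{2}{3} = - \frac{48632}{3}$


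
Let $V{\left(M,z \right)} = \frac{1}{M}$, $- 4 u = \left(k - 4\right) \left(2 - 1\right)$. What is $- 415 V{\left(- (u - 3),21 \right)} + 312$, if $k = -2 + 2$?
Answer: $\frac{209}{2} \approx 104.5$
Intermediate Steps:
$k = 0$
$u = 1$ ($u = - \frac{\left(0 - 4\right) \left(2 - 1\right)}{4} = - \frac{\left(-4\right) 1}{4} = \left(- \frac{1}{4}\right) \left(-4\right) = 1$)
$- 415 V{\left(- (u - 3),21 \right)} + 312 = - \frac{415}{\left(-1\right) \left(1 - 3\right)} + 312 = - \frac{415}{\left(-1\right) \left(-2\right)} + 312 = - \frac{415}{2} + 312 = \frac{209}{2}$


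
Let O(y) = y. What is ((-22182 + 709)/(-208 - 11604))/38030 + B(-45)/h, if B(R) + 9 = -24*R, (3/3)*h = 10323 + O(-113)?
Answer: 48132353489/458643777560 ≈ 0.10494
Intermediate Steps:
h = 10210 (h = 10323 - 113 = 10210)
B(R) = -9 - 24*R
((-22182 + 709)/(-208 - 11604))/38030 + B(-45)/h = ((-22182 + 709)/(-208 - 11604))/38030 + (-9 - 24*(-45))/10210 = -21473/(-11812)*(1/38030) + (-9 + 1080)*(1/10210) = -21473*(-1/11812)*(1/38030) + 1071*(1/10210) = (21473/11812)*(1/38030) + 1071/10210 = 21473/449210360 + 1071/10210 = 48132353489/458643777560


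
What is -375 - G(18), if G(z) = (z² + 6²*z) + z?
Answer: -1365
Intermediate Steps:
G(z) = z² + 37*z (G(z) = (z² + 36*z) + z = z² + 37*z)
-375 - G(18) = -375 - 18*(37 + 18) = -375 - 18*55 = -375 - 1*990 = -375 - 990 = -1365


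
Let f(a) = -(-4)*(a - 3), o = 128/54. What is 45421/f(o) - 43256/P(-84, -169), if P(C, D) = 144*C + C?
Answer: -3733552163/207060 ≈ -18031.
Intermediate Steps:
P(C, D) = 145*C
o = 64/27 (o = 128*(1/54) = 64/27 ≈ 2.3704)
f(a) = -12 + 4*a (f(a) = -(-4)*(-3 + a) = -(12 - 4*a) = -12 + 4*a)
45421/f(o) - 43256/P(-84, -169) = 45421/(-12 + 4*(64/27)) - 43256/(145*(-84)) = 45421/(-12 + 256/27) - 43256/(-12180) = 45421/(-68/27) - 43256*(-1/12180) = 45421*(-27/68) + 10814/3045 = -1226367/68 + 10814/3045 = -3733552163/207060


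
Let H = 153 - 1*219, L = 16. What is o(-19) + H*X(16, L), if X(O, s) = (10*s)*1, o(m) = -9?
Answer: -10569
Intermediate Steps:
H = -66 (H = 153 - 219 = -66)
X(O, s) = 10*s
o(-19) + H*X(16, L) = -9 - 660*16 = -9 - 66*160 = -9 - 10560 = -10569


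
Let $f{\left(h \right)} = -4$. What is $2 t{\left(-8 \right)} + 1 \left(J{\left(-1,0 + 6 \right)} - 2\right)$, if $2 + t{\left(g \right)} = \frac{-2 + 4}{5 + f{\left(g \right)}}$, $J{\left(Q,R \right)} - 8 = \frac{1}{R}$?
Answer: $\frac{37}{6} \approx 6.1667$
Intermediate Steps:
$J{\left(Q,R \right)} = 8 + \frac{1}{R}$
$t{\left(g \right)} = 0$ ($t{\left(g \right)} = -2 + \frac{-2 + 4}{5 - 4} = -2 + \frac{2}{1} = -2 + 2 \cdot 1 = -2 + 2 = 0$)
$2 t{\left(-8 \right)} + 1 \left(J{\left(-1,0 + 6 \right)} - 2\right) = 2 \cdot 0 + 1 \left(\left(8 + \frac{1}{0 + 6}\right) - 2\right) = 0 + 1 \left(\left(8 + \frac{1}{6}\right) - 2\right) = 0 + 1 \left(\frac{49}{6} - 2\right) = 0 + 1 \cdot \frac{37}{6} = 0 + \frac{37}{6} = \frac{37}{6}$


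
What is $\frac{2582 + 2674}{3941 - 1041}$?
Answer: $\frac{1314}{725} \approx 1.8124$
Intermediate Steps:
$\frac{2582 + 2674}{3941 - 1041} = \frac{5256}{2900} = 5256 \cdot \frac{1}{2900} = \frac{1314}{725}$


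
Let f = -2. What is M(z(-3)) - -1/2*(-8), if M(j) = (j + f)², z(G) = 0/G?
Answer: 0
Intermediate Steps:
z(G) = 0
M(j) = (-2 + j)² (M(j) = (j - 2)² = (-2 + j)²)
M(z(-3)) - -1/2*(-8) = (-2 + 0)² - -1/2*(-8) = (-2)² - (½)*(-1)*(-8) = 4 - (-1)*(-8)/2 = 4 - 1*4 = 4 - 4 = 0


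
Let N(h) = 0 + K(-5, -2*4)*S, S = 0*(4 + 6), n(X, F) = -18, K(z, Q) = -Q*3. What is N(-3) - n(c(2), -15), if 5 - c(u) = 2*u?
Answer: 18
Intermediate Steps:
K(z, Q) = -3*Q
c(u) = 5 - 2*u
S = 0 (S = 0*10 = 0)
N(h) = 0 (N(h) = 0 - (-6)*4*0 = 0 - 3*(-8)*0 = 0 + 24*0 = 0 + 0 = 0)
N(-3) - n(c(2), -15) = 0 - 1*(-18) = 0 + 18 = 18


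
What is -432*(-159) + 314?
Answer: 69002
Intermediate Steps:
-432*(-159) + 314 = 68688 + 314 = 69002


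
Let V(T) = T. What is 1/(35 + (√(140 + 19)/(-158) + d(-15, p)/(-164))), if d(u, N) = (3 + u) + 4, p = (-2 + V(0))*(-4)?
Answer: 490267996/17183206279 + 265598*√159/51549618837 ≈ 0.028597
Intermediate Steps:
p = 8 (p = (-2 + 0)*(-4) = -2*(-4) = 8)
d(u, N) = 7 + u
1/(35 + (√(140 + 19)/(-158) + d(-15, p)/(-164))) = 1/(35 + (√(140 + 19)/(-158) + (7 - 15)/(-164))) = 1/(35 + (√159*(-1/158) - 8*(-1/164))) = 1/(35 + (-√159/158 + 2/41)) = 1/(35 + (2/41 - √159/158)) = 1/(1437/41 - √159/158)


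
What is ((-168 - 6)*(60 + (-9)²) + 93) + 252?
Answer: -24189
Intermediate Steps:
((-168 - 6)*(60 + (-9)²) + 93) + 252 = (-174*(60 + 81) + 93) + 252 = (-174*141 + 93) + 252 = (-24534 + 93) + 252 = -24441 + 252 = -24189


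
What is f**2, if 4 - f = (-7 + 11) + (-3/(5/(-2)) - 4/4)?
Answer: 1/25 ≈ 0.040000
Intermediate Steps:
f = -1/5 (f = 4 - ((-7 + 11) + (-3/(5/(-2)) - 4/4)) = 4 - (4 + (-3/(5*(-1/2)) - 4*1/4)) = 4 - (4 + (-3/(-5/2) - 1)) = 4 - (4 + (-3*(-2/5) - 1)) = 4 - (4 + (6/5 - 1)) = 4 - (4 + 1/5) = 4 - 1*21/5 = 4 - 21/5 = -1/5 ≈ -0.20000)
f**2 = (-1/5)**2 = 1/25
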